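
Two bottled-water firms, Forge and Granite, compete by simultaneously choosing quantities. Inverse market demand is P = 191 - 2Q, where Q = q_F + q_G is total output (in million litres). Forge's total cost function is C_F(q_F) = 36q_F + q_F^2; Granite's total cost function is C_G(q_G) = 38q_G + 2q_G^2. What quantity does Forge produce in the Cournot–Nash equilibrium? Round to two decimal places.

Forge's profit: π_F = (191 - 2Q)q_F - (36q_F + q_F²). Setting ∂π_F/∂q_F = 0: 155 - 6q_F - 2(q_G) = 0.
Granite's first-order condition: 153 - 8q_G - 2(q_F) = 0.
Rearranging gives the reaction functions q_F = (155 - 2q_G)/6 and q_G = (153 - 2q_F)/8.
Solving the pair: q_F = 467/22, q_G = 152/11.

21.23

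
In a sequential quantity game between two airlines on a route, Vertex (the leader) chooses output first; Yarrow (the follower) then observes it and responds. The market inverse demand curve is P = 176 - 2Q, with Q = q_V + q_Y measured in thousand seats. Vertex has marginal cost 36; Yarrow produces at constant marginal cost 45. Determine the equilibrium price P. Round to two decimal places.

73.25

Solve by backward induction. Given q_V, the follower Yarrow maximises π_Y = (176 - 2q_V - 2q_Y)q_Y - 45q_Y.
∂π_Y/∂q_Y = 131 - 2q_V - 4q_Y = 0 gives the reaction function q_Y = (131 - 2q_V)/4.
The leader anticipates this reaction. Substituting into P = 176 - 2Q gives P = 221/2 - q_V, so π_V = (221/2 - q_V)q_V - 36q_V.
Leader FOC: 149/2 - 2q_V = 0, so q_V = 149/4.
Then q_Y = (131 - 2·(149/4))/4 = 113/8.
Total output Q = 411/8, so price P = 176 - 2·(411/8) = 293/4.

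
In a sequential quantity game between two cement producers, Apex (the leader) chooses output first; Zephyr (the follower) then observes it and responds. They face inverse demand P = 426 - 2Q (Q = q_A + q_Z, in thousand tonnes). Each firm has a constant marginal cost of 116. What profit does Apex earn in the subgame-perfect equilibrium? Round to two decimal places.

The follower Zephyr best-responds to any q_A: π_Z = (426 - 2Q)q_Z - 116q_Z.
Follower FOC: 310 - 2q_A - 4q_Z = 0, so q_Z(q_A) = (310 - 2q_A)/4.
The leader anticipates this reaction. Substituting into P = 426 - 2Q gives P = 271 - q_A, so π_A = (271 - q_A)q_A - 116q_A.
Leader FOC: 155 - 2q_A = 0, so q_A = 155/2.
Then q_Z = (310 - 2·(155/2))/4 = 155/4.
Price P = 426 - 2·(465/4) = 387/2.
Apex's profit: (387/2 - 116)·(155/2) = 6006.2500.

6006.25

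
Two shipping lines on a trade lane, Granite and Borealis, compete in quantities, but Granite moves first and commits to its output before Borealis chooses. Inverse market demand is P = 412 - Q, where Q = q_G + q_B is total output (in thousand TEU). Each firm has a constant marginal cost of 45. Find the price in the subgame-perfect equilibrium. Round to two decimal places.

The follower Borealis best-responds to any q_G: π_B = (412 - Q)q_B - 45q_B.
Setting the follower's marginal profit to zero, 367 - q_G - 2q_B = 0, i.e. q_B = (367 - q_G)/2.
Granite substitutes q_B(q_G) into its own profit: π_G = q_G(412 - q_G - (367 - q_G)/2) - 45q_G = (457/2 - (1/2)q_G)q_G - 45q_G.
Maximising: ∂π_G/∂q_G = 367/2 - q_G = 0, giving q_G = 367/2.
Then q_B = (367 - 367/2)/2 = 367/4.
Total output Q = 1101/4, so price P = 412 - 1101/4 = 547/4.

136.75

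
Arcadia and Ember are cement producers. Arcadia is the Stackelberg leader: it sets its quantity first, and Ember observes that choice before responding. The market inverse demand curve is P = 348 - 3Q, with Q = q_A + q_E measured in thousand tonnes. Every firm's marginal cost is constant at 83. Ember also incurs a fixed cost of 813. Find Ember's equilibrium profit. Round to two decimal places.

The follower Ember best-responds to any q_A: π_E = (348 - 3Q)q_E - 83q_E.
Setting the follower's marginal profit to zero, 265 - 3q_A - 6q_E = 0, i.e. q_E = (265 - 3q_A)/6.
The leader anticipates this reaction. Substituting into P = 348 - 3Q gives P = 431/2 - (3/2)q_A, so π_A = (431/2 - (3/2)q_A)q_A - 83q_A.
The leader's first-order condition 265/2 - 3q_A = 0 yields q_A = 265/6.
Then q_E = (265 - 3·(265/6))/6 = 265/12.
Price P = 348 - 3·(265/4) = 597/4.
Ember's profit: (597/4 - 83)·(265/12) - 813 = 650.0208.

650.02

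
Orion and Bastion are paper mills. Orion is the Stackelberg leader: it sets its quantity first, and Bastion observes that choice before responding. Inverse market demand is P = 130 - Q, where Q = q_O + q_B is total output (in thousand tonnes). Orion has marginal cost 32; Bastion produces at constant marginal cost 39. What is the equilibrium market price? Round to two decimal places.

The follower Bastion best-responds to any q_O: π_B = (130 - Q)q_B - 39q_B.
Follower FOC: 91 - q_O - 2q_B = 0, so q_B(q_O) = (91 - q_O)/2.
Orion substitutes q_B(q_O) into its own profit: π_O = q_O(130 - q_O - (91 - q_O)/2) - 32q_O = (169/2 - (1/2)q_O)q_O - 32q_O.
Maximising: ∂π_O/∂q_O = 105/2 - q_O = 0, giving q_O = 105/2.
Then q_B = (91 - 105/2)/2 = 77/4.
Total output Q = 287/4, so price P = 130 - 287/4 = 233/4.

58.25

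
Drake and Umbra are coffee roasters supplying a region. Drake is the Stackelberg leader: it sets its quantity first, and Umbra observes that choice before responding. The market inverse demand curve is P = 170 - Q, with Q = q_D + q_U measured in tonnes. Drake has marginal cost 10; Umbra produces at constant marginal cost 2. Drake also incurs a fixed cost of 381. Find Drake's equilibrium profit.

2507

Solve by backward induction. Given q_D, the follower Umbra maximises π_U = (170 - q_D - q_U)q_U - 2q_U.
∂π_U/∂q_U = 168 - q_D - 2q_U = 0 gives the reaction function q_U = (168 - q_D)/2.
The leader anticipates this reaction. Substituting into P = 170 - Q gives P = 86 - (1/2)q_D, so π_D = (86 - (1/2)q_D)q_D - 10q_D.
Leader FOC: 76 - q_D = 0, so q_D = 76.
Then q_U = (168 - 76)/2 = 46.
Price P = 170 - 122 = 48.
Drake's profit: (48 - 10)·76 - 381 = 2507.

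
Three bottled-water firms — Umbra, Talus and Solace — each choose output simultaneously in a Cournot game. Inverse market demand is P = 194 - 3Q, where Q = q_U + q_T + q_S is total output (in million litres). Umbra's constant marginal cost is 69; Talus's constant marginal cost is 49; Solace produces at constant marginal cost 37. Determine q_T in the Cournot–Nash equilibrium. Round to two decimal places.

12.75

Umbra's profit: π_U = (194 - 3Q)q_U - (69q_U). Setting ∂π_U/∂q_U = 0: 125 - 6q_U - 3(q_T + q_S) = 0.
Talus's profit: π_T = (194 - 3Q)q_T - (49q_T). Setting ∂π_T/∂q_T = 0: 145 - 6q_T - 3(q_U + q_S) = 0.
Solace's profit: π_S = (194 - 3Q)q_S - (37q_S). Setting ∂π_S/∂q_S = 0: 157 - 6q_S - 3(q_U + q_T) = 0.
Summing all 3 equations gives 427 − 12Q = 0, hence Q = 427/12.
Back-substituting: q_U = (125 − 427/4)/3 = 73/12, q_T = (145 − 427/4)/3 = 51/4, q_S = (157 − 427/4)/3 = 67/4.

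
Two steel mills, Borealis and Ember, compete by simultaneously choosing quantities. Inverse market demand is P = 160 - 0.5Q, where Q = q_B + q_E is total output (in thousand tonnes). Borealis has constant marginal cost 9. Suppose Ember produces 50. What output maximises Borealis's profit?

With the rival's output fixed at 50, Borealis's profit is π_B = (160 - (1/2)·50 - (1/2)q_B)q_B - (9q_B) = (135 - (1/2)q_B)q_B - (9q_B).
∂π_B/∂q_B = 126 - q_B = 0, so q_B = 126.

126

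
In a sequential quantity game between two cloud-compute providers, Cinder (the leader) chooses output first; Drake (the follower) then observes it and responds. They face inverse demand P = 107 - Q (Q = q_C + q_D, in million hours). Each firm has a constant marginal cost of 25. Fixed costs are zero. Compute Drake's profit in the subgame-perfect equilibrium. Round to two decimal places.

420.25

Solve by backward induction. Given q_C, the follower Drake maximises π_D = (107 - q_C - q_D)q_D - 25q_D.
Setting the follower's marginal profit to zero, 82 - q_C - 2q_D = 0, i.e. q_D = (82 - q_C)/2.
Cinder substitutes q_D(q_C) into its own profit: π_C = q_C(107 - q_C - (82 - q_C)/2) - 25q_C = (66 - (1/2)q_C)q_C - 25q_C.
Leader FOC: 41 - q_C = 0, so q_C = 41.
Then q_D = (82 - 41)/2 = 41/2.
Price P = 107 - 123/2 = 91/2.
Drake's profit: (91/2 - 25)·(41/2) = 1681/4.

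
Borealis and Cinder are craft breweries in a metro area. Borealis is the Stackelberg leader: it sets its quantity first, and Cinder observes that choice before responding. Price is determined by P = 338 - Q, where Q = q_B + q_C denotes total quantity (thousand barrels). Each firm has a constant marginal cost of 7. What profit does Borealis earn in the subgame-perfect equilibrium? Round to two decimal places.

Solve by backward induction. Given q_B, the follower Cinder maximises π_C = (338 - q_B - q_C)q_C - 7q_C.
∂π_C/∂q_C = 331 - q_B - 2q_C = 0 gives the reaction function q_C = (331 - q_B)/2.
The leader anticipates this reaction. Substituting into P = 338 - Q gives P = 345/2 - (1/2)q_B, so π_B = (345/2 - (1/2)q_B)q_B - 7q_B.
The leader's first-order condition 331/2 - q_B = 0 yields q_B = 331/2.
Then q_C = (331 - 331/2)/2 = 331/4.
Price P = 338 - 993/4 = 359/4.
Borealis's profit: (359/4 - 7)·(331/2) = 13695.1250.

13695.13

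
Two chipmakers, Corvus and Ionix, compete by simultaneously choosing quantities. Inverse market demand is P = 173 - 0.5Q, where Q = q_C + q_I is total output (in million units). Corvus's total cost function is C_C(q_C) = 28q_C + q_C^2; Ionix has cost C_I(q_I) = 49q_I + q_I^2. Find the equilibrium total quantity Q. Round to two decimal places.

Corvus's profit: π_C = (173 - 0.5Q)q_C - (28q_C + q_C²). Setting ∂π_C/∂q_C = 0: 145 - 3q_C - (1/2)(q_I) = 0.
Ionix's profit: π_I = (173 - 0.5Q)q_I - (49q_I + q_I²). Setting ∂π_I/∂q_I = 0: 124 - 3q_I - (1/2)(q_C) = 0.
Best responses: q_C = (145 - (1/2)q_I)/3, q_I = (124 - (1/2)q_C)/3.
Solving the pair: q_C = 1492/35, q_I = 1198/35.
Total output Q = 1492/35 + 1198/35 = 538/7.

76.86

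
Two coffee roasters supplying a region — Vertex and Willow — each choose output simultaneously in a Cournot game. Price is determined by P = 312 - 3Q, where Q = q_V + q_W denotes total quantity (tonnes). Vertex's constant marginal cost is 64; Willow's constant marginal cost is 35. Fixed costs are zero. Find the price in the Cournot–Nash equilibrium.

137

Vertex's profit: π_V = (312 - 3Q)q_V - (64q_V). Setting ∂π_V/∂q_V = 0: 248 - 6q_V - 3(q_W) = 0.
Willow's first-order condition: 277 - 6q_W - 3(q_V) = 0.
So q_V = (248 - 3q_W)/6 and q_W = (277 - 3q_V)/6.
Substituting one into the other gives q_V = 73/3 and q_W = 34.
Total output Q = 175/3, so price P = 312 - 3·(175/3) = 137.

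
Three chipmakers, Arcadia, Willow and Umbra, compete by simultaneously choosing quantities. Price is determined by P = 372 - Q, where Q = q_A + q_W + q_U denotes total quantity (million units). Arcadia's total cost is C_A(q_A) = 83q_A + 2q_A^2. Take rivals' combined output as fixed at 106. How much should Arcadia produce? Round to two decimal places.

30.50

With rivals' combined output fixed at 106, Arcadia's profit is π_A = (372 - 106 - q_A)q_A - (83q_A + 2q_A²) = (266 - q_A)q_A - (83q_A + 2q_A²).
∂π_A/∂q_A = 183 - 6q_A = 0, so q_A = 61/2.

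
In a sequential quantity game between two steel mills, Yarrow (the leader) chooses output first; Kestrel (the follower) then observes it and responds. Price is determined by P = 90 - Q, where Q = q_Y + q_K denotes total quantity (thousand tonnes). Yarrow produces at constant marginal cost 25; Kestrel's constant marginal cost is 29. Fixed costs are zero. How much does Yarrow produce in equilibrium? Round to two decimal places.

34.50

Solve by backward induction. Given q_Y, the follower Kestrel maximises π_K = (90 - q_Y - q_K)q_K - 29q_K.
Setting the follower's marginal profit to zero, 61 - q_Y - 2q_K = 0, i.e. q_K = (61 - q_Y)/2.
The leader anticipates this reaction. Substituting into P = 90 - Q gives P = 119/2 - (1/2)q_Y, so π_Y = (119/2 - (1/2)q_Y)q_Y - 25q_Y.
Leader FOC: 69/2 - q_Y = 0, so q_Y = 69/2.
Then q_K = (61 - 69/2)/2 = 53/4.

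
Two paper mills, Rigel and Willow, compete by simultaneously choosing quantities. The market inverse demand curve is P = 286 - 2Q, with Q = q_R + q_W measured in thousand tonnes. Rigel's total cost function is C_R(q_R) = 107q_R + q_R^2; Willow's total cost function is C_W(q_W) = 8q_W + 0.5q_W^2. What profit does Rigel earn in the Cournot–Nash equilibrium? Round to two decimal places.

510.00

Rigel's profit: π_R = (286 - 2Q)q_R - (107q_R + q_R²). Setting ∂π_R/∂q_R = 0: 179 - 6q_R - 2(q_W) = 0.
Willow's profit: π_W = (286 - 2Q)q_W - (8q_W + (1/2)q_W²). Setting ∂π_W/∂q_W = 0: 278 - 5q_W - 2(q_R) = 0.
Rearranging gives the reaction functions q_R = (179 - 2q_W)/6 and q_W = (278 - 2q_R)/5.
Substituting one into the other gives q_R = 339/26 and q_W = 655/13.
Price P = 286 - 2·(1649/26) = 159.1538.
Rigel's profit: 159.1538·(339/26) - 107·(339/26) - (339/26)² = 510.0044.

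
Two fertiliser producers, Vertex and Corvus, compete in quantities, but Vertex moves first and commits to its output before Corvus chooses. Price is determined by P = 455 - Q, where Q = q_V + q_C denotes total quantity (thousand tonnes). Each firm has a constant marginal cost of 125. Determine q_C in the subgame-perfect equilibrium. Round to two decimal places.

Solve by backward induction. Given q_V, the follower Corvus maximises π_C = (455 - q_V - q_C)q_C - 125q_C.
Follower FOC: 330 - q_V - 2q_C = 0, so q_C(q_V) = (330 - q_V)/2.
The leader anticipates this reaction. Substituting into P = 455 - Q gives P = 290 - (1/2)q_V, so π_V = (290 - (1/2)q_V)q_V - 125q_V.
Maximising: ∂π_V/∂q_V = 165 - q_V = 0, giving q_V = 165.
Then q_C = (330 - 165)/2 = 165/2.

82.50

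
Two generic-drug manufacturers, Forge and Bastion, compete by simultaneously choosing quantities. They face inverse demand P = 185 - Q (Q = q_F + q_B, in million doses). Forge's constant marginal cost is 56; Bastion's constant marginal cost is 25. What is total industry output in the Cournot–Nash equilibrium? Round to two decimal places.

96.33

Forge's profit: π_F = (185 - Q)q_F - (56q_F). Setting ∂π_F/∂q_F = 0: 129 - 2q_F - (q_B) = 0.
Bastion's first-order condition: 160 - 2q_B - (q_F) = 0.
Rearranging gives the reaction functions q_F = (129 - q_B)/2 and q_B = (160 - q_F)/2.
Substituting one into the other gives q_F = 98/3 and q_B = 191/3.
Total output Q = 98/3 + 191/3 = 289/3.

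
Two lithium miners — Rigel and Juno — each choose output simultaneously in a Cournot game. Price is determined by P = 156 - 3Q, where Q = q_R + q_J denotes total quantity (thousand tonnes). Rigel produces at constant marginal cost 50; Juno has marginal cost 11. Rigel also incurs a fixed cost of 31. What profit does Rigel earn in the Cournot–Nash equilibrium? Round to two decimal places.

Rigel's profit: π_R = (156 - 3Q)q_R - (50q_R). Setting ∂π_R/∂q_R = 0: 106 - 6q_R - 3(q_J) = 0.
Juno's first-order condition: 145 - 6q_J - 3(q_R) = 0.
Rearranging gives the reaction functions q_R = (106 - 3q_J)/6 and q_J = (145 - 3q_R)/6.
Substituting one into the other gives q_R = 67/9 and q_J = 184/9.
Price P = 156 - 3·(251/9) = 217/3.
Rigel's profit: (217/3 - 50)·(67/9) - 31 = 135.2593.

135.26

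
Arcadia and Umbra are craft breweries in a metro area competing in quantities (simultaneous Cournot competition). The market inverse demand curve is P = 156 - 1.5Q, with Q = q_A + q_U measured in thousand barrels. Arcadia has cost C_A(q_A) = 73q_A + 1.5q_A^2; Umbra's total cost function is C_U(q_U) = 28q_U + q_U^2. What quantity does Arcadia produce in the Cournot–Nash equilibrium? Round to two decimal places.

Arcadia's profit: π_A = (156 - 1.5Q)q_A - (73q_A + (3/2)q_A²). Setting ∂π_A/∂q_A = 0: 83 - 6q_A - (3/2)(q_U) = 0.
Umbra's first-order condition: 128 - 5q_U - (3/2)(q_A) = 0.
Best responses: q_A = (83 - (3/2)q_U)/6, q_U = (128 - (3/2)q_A)/5.
Solving the pair: q_A = 892/111, q_U = 858/37.

8.04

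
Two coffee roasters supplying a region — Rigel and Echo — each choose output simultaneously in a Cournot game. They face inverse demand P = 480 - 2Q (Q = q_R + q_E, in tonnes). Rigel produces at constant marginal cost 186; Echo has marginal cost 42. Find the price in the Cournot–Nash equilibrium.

Rigel's profit: π_R = (480 - 2Q)q_R - (186q_R). Setting ∂π_R/∂q_R = 0: 294 - 4q_R - 2(q_E) = 0.
Echo's profit: π_E = (480 - 2Q)q_E - (42q_E). Setting ∂π_E/∂q_E = 0: 438 - 4q_E - 2(q_R) = 0.
Best responses: q_R = (294 - 2q_E)/4, q_E = (438 - 2q_R)/4.
Solving the pair: q_R = 25, q_E = 97.
Total output Q = 122, so price P = 480 - 2·122 = 236.

236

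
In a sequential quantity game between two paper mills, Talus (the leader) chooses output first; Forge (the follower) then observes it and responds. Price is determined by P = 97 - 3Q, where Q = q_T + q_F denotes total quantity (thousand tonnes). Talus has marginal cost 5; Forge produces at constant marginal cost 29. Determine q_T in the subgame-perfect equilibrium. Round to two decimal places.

19.33

The follower Forge best-responds to any q_T: π_F = (97 - 3Q)q_F - 29q_F.
Setting the follower's marginal profit to zero, 68 - 3q_T - 6q_F = 0, i.e. q_F = (68 - 3q_T)/6.
Talus substitutes q_F(q_T) into its own profit: π_T = q_T(97 - 3q_T - (68 - 3q_T)/2) - 5q_T = (63 - (3/2)q_T)q_T - 5q_T.
The leader's first-order condition 58 - 3q_T = 0 yields q_T = 58/3.
Then q_F = (68 - 3·(58/3))/6 = 5/3.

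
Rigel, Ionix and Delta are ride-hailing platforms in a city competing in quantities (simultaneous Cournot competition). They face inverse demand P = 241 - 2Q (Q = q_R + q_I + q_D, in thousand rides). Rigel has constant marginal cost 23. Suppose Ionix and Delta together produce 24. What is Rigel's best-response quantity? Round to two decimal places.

With rivals' combined output fixed at 24, Rigel's profit is π_R = (241 - 2·24 - 2q_R)q_R - (23q_R) = (193 - 2q_R)q_R - (23q_R).
∂π_R/∂q_R = 170 - 4q_R = 0, so q_R = 85/2.

42.50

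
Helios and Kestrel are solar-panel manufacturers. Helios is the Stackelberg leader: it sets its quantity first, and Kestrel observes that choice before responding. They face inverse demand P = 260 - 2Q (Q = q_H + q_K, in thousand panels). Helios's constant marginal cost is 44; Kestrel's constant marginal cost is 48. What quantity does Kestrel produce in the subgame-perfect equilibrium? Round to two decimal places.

25.50

The follower Kestrel best-responds to any q_H: π_K = (260 - 2Q)q_K - 48q_K.
∂π_K/∂q_K = 212 - 2q_H - 4q_K = 0 gives the reaction function q_K = (212 - 2q_H)/4.
The leader anticipates this reaction. Substituting into P = 260 - 2Q gives P = 154 - q_H, so π_H = (154 - q_H)q_H - 44q_H.
Maximising: ∂π_H/∂q_H = 110 - 2q_H = 0, giving q_H = 55.
Then q_K = (212 - 2·55)/4 = 51/2.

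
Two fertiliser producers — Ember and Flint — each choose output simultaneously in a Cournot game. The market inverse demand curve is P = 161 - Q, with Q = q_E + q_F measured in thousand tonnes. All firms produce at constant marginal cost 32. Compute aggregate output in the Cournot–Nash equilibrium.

86

Each firm earns π_i = (161 - Q)q_i - 32q_i.
Setting ∂π_i/∂q_i = 0 with rivals' quantities fixed: 129 - 2q_i - q_j = 0.
With identical firms every q_j equals q_i, so q_j = q_i and 129 = 3q_i, giving q_i = 43.
Total output Q = 43 + 43 = 86.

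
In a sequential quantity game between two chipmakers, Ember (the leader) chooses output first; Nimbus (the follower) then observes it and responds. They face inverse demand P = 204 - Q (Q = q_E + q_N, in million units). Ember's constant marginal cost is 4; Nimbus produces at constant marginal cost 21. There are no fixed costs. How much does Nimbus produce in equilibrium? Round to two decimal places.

The follower Nimbus best-responds to any q_E: π_N = (204 - Q)q_N - 21q_N.
Setting the follower's marginal profit to zero, 183 - q_E - 2q_N = 0, i.e. q_N = (183 - q_E)/2.
The leader anticipates this reaction. Substituting into P = 204 - Q gives P = 225/2 - (1/2)q_E, so π_E = (225/2 - (1/2)q_E)q_E - 4q_E.
Maximising: ∂π_E/∂q_E = 217/2 - q_E = 0, giving q_E = 217/2.
Then q_N = (183 - 217/2)/2 = 149/4.

37.25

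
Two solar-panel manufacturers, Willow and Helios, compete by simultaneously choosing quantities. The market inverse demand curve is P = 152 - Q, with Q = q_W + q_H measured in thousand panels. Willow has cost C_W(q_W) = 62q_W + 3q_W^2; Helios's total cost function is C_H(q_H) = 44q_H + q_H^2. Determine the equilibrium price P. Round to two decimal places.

118.90

Willow's profit: π_W = (152 - Q)q_W - (62q_W + 3q_W²). Setting ∂π_W/∂q_W = 0: 90 - 8q_W - (q_H) = 0.
Helios's first-order condition: 108 - 4q_H - (q_W) = 0.
So q_W = (90 - q_H)/8 and q_H = (108 - q_W)/4.
Substituting one into the other gives q_W = 252/31 and q_H = 774/31.
Total output Q = 1026/31, so price P = 152 - 1026/31 = 118.9032.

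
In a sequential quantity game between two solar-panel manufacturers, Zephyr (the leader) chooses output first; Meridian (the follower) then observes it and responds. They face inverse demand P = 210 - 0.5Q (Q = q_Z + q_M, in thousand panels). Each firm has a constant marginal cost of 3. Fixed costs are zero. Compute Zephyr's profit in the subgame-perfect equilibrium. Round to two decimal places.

The follower Meridian best-responds to any q_Z: π_M = (210 - 0.5Q)q_M - 3q_M.
∂π_M/∂q_M = 207 - (1/2)q_Z - q_M = 0 gives the reaction function q_M = (207 - (1/2)q_Z).
The leader anticipates this reaction. Substituting into P = 210 - 0.5Q gives P = 213/2 - (1/4)q_Z, so π_Z = (213/2 - (1/4)q_Z)q_Z - 3q_Z.
Leader FOC: 207/2 - (1/2)q_Z = 0, so q_Z = 207.
Then q_M = (207 - (1/2)·207) = 207/2.
Price P = 210 - (1/2)·(621/2) = 219/4.
Zephyr's profit: (219/4 - 3)·207 = 10712.2500.

10712.25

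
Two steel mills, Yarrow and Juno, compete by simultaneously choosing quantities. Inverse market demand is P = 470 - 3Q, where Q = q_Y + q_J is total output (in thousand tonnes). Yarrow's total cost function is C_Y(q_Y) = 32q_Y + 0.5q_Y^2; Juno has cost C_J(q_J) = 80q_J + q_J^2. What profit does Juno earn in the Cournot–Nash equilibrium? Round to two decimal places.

3630.70

Yarrow's profit: π_Y = (470 - 3Q)q_Y - (32q_Y + (1/2)q_Y²). Setting ∂π_Y/∂q_Y = 0: 438 - 7q_Y - 3(q_J) = 0.
Juno's profit: π_J = (470 - 3Q)q_J - (80q_J + q_J²). Setting ∂π_J/∂q_J = 0: 390 - 8q_J - 3(q_Y) = 0.
So q_Y = (438 - 3q_J)/7 and q_J = (390 - 3q_Y)/8.
Substituting one into the other gives q_Y = 49.6596 and q_J = 1416/47.
Price P = 470 - 3·79.7872 = 230.6383.
Juno's profit: 230.6383·(1416/47) - 80·(1416/47) - (1416/47)² = 3630.7035.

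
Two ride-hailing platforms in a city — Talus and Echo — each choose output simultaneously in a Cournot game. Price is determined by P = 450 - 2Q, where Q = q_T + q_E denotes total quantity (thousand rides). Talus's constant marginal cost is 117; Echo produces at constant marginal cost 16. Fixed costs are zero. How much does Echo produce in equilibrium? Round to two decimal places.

89.17

Talus's profit: π_T = (450 - 2Q)q_T - (117q_T). Setting ∂π_T/∂q_T = 0: 333 - 4q_T - 2(q_E) = 0.
Echo's profit: π_E = (450 - 2Q)q_E - (16q_E). Setting ∂π_E/∂q_E = 0: 434 - 4q_E - 2(q_T) = 0.
So q_T = (333 - 2q_E)/4 and q_E = (434 - 2q_T)/4.
Solving the pair: q_T = 116/3, q_E = 535/6.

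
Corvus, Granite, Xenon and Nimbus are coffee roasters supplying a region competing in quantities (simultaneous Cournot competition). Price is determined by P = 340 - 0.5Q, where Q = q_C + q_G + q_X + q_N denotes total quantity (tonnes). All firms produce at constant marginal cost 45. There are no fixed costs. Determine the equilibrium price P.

104

Each firm earns π_i = (340 - 0.5Q)q_i - 45q_i.
First-order condition (treating rivals' output as given): 295 - q_i - (1/2)·Σ_{j≠i} q_j = 0.
With identical firms every q_j equals q_i, so Σ_{j≠i} q_j = 3q_i and 295 = (5/2)q_i, giving q_i = 118.
Total output Q = 472, so price P = 340 - (1/2)·472 = 104.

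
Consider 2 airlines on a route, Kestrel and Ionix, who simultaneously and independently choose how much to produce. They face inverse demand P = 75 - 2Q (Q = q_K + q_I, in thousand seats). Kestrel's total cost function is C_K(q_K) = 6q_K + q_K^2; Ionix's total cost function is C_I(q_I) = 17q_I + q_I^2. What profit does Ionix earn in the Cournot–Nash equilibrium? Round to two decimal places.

129.20

Kestrel's profit: π_K = (75 - 2Q)q_K - (6q_K + q_K²). Setting ∂π_K/∂q_K = 0: 69 - 6q_K - 2(q_I) = 0.
Ionix's first-order condition: 58 - 6q_I - 2(q_K) = 0.
Rearranging gives the reaction functions q_K = (69 - 2q_I)/6 and q_I = (58 - 2q_K)/6.
Solving the pair: q_K = 149/16, q_I = 105/16.
Price P = 75 - 2·(127/8) = 173/4.
Ionix's profit: (173/4)·(105/16) - 17·(105/16) - (105/16)² = 129.1992.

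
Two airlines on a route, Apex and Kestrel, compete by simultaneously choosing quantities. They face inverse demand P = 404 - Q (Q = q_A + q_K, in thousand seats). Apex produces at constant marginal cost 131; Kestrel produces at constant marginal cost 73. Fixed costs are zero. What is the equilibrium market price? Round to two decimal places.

Apex's profit: π_A = (404 - Q)q_A - (131q_A). Setting ∂π_A/∂q_A = 0: 273 - 2q_A - (q_K) = 0.
Kestrel's profit: π_K = (404 - Q)q_K - (73q_K). Setting ∂π_K/∂q_K = 0: 331 - 2q_K - (q_A) = 0.
Best responses: q_A = (273 - q_K)/2, q_K = (331 - q_A)/2.
Substituting one into the other gives q_A = 215/3 and q_K = 389/3.
Total output Q = 604/3, so price P = 404 - 604/3 = 608/3.

202.67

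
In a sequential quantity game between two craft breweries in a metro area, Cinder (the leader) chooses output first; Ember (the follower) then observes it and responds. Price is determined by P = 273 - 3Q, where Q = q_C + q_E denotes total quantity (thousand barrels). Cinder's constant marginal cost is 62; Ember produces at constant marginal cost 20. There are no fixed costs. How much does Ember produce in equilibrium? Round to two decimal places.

Solve by backward induction. Given q_C, the follower Ember maximises π_E = (273 - 3q_C - 3q_E)q_E - 20q_E.
∂π_E/∂q_E = 253 - 3q_C - 6q_E = 0 gives the reaction function q_E = (253 - 3q_C)/6.
Cinder substitutes q_E(q_C) into its own profit: π_C = q_C(273 - 3q_C - (253 - 3q_C)/2) - 62q_C = (293/2 - (3/2)q_C)q_C - 62q_C.
The leader's first-order condition 169/2 - 3q_C = 0 yields q_C = 169/6.
Then q_E = (253 - 3·(169/6))/6 = 337/12.

28.08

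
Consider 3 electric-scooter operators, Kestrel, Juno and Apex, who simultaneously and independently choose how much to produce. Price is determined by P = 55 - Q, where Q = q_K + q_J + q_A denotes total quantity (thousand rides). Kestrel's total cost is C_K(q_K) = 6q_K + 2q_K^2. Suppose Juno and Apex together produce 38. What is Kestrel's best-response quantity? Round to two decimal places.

With rivals' combined output fixed at 38, Kestrel's profit is π_K = (55 - 38 - q_K)q_K - (6q_K + 2q_K²) = (17 - q_K)q_K - (6q_K + 2q_K²).
∂π_K/∂q_K = 11 - 6q_K = 0, so q_K = 11/6.

1.83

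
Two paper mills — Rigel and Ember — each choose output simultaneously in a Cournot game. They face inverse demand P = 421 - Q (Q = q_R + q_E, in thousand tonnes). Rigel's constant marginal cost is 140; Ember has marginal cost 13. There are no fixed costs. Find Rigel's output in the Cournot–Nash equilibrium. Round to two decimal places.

51.33

Rigel's profit: π_R = (421 - Q)q_R - (140q_R). Setting ∂π_R/∂q_R = 0: 281 - 2q_R - (q_E) = 0.
Ember's first-order condition: 408 - 2q_E - (q_R) = 0.
Best responses: q_R = (281 - q_E)/2, q_E = (408 - q_R)/2.
Solving the pair: q_R = 154/3, q_E = 535/3.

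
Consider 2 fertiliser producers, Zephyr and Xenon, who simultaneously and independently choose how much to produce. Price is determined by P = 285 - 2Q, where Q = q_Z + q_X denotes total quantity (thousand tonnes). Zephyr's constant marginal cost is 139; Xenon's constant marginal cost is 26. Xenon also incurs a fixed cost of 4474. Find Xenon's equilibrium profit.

3214

Zephyr's profit: π_Z = (285 - 2Q)q_Z - (139q_Z). Setting ∂π_Z/∂q_Z = 0: 146 - 4q_Z - 2(q_X) = 0.
Xenon's first-order condition: 259 - 4q_X - 2(q_Z) = 0.
Rearranging gives the reaction functions q_Z = (146 - 2q_X)/4 and q_X = (259 - 2q_Z)/4.
Solving the pair: q_Z = 11/2, q_X = 62.
Price P = 285 - 2·(135/2) = 150.
Xenon's profit: (150 - 26)·62 - 4474 = 3214.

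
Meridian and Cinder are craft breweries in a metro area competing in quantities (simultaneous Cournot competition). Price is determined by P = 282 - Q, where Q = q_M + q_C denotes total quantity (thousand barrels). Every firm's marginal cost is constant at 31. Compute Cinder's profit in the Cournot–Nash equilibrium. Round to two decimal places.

A representative firm's profit is π_i = q_i(282 - Q) - 31q_i.
First-order condition (treating rivals' output as given): 251 - 2q_i - q_j = 0.
With identical firms every q_j equals q_i, so q_j = q_i and 251 = 3q_i, giving q_i = 251/3.
Price P = 282 - 502/3 = 344/3.
Cinder's profit: (344/3 - 31)·(251/3) = 7000.1111.

7000.11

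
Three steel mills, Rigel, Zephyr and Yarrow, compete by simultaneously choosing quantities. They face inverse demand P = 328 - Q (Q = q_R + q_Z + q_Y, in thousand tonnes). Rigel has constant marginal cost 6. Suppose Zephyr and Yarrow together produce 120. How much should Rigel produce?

With rivals' combined output fixed at 120, Rigel's profit is π_R = (328 - 120 - q_R)q_R - (6q_R) = (208 - q_R)q_R - (6q_R).
∂π_R/∂q_R = 202 - 2q_R = 0, so q_R = 101.

101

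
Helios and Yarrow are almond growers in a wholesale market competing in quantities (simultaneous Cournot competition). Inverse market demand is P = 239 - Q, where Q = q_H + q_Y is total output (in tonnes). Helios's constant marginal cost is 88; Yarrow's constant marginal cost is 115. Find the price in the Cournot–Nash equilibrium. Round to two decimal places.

Helios's profit: π_H = (239 - Q)q_H - (88q_H). Setting ∂π_H/∂q_H = 0: 151 - 2q_H - (q_Y) = 0.
Yarrow's first-order condition: 124 - 2q_Y - (q_H) = 0.
Best responses: q_H = (151 - q_Y)/2, q_Y = (124 - q_H)/2.
Substituting one into the other gives q_H = 178/3 and q_Y = 97/3.
Total output Q = 275/3, so price P = 239 - 275/3 = 442/3.

147.33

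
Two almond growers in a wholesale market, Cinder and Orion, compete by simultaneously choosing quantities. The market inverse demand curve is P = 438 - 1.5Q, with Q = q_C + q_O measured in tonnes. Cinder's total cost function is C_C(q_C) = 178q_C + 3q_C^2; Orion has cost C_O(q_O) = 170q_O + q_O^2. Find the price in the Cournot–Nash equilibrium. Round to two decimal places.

Cinder's profit: π_C = (438 - 1.5Q)q_C - (178q_C + 3q_C²). Setting ∂π_C/∂q_C = 0: 260 - 9q_C - (3/2)(q_O) = 0.
Orion's first-order condition: 268 - 5q_O - (3/2)(q_C) = 0.
So q_C = (260 - (3/2)q_O)/9 and q_O = (268 - (3/2)q_C)/5.
Solving the pair: q_C = 21.0058, q_O = 47.2982.
Total output Q = 68.3041, so price P = 438 - (3/2)·68.3041 = 335.5439.

335.54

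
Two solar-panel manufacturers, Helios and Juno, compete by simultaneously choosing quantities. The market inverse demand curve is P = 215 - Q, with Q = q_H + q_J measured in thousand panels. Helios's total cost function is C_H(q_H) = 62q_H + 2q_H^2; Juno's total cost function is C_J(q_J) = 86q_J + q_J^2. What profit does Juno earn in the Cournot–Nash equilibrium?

Helios's profit: π_H = (215 - Q)q_H - (62q_H + 2q_H²). Setting ∂π_H/∂q_H = 0: 153 - 6q_H - (q_J) = 0.
Juno's first-order condition: 129 - 4q_J - (q_H) = 0.
Rearranging gives the reaction functions q_H = (153 - q_J)/6 and q_J = (129 - q_H)/4.
Solving the pair: q_H = 21, q_J = 27.
Price P = 215 - 48 = 167.
Juno's profit: 167·27 - 86·27 - 27² = 1458.

1458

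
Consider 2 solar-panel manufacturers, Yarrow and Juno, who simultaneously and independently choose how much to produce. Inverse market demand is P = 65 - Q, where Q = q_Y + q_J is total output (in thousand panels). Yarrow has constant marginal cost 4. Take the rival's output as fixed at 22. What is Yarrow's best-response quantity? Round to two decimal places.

19.50

With the rival's output fixed at 22, Yarrow's profit is π_Y = (65 - 22 - q_Y)q_Y - (4q_Y) = (43 - q_Y)q_Y - (4q_Y).
∂π_Y/∂q_Y = 39 - 2q_Y = 0, so q_Y = 39/2.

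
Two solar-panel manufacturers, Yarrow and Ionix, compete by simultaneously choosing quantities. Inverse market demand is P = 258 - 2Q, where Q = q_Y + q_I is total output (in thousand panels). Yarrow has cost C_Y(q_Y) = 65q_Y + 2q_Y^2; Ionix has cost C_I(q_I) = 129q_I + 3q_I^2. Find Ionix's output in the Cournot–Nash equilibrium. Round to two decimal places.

8.50

Yarrow's profit: π_Y = (258 - 2Q)q_Y - (65q_Y + 2q_Y²). Setting ∂π_Y/∂q_Y = 0: 193 - 8q_Y - 2(q_I) = 0.
Ionix's first-order condition: 129 - 10q_I - 2(q_Y) = 0.
Best responses: q_Y = (193 - 2q_I)/8, q_I = (129 - 2q_Y)/10.
Substituting one into the other gives q_Y = 22 and q_I = 17/2.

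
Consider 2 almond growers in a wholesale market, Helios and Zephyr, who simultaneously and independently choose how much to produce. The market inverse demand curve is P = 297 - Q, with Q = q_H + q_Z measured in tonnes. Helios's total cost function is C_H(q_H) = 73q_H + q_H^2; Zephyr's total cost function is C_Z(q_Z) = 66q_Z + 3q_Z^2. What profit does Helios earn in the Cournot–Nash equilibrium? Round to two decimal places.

Helios's profit: π_H = (297 - Q)q_H - (73q_H + q_H²). Setting ∂π_H/∂q_H = 0: 224 - 4q_H - (q_Z) = 0.
Zephyr's first-order condition: 231 - 8q_Z - (q_H) = 0.
Rearranging gives the reaction functions q_H = (224 - q_Z)/4 and q_Z = (231 - q_H)/8.
Solving the pair: q_H = 1561/31, q_Z = 700/31.
Price P = 297 - 72.9355 = 224.0645.
Helios's profit: 224.0645·(1561/31) - 73·(1561/31) - (1561/31)² = 5071.2196.

5071.22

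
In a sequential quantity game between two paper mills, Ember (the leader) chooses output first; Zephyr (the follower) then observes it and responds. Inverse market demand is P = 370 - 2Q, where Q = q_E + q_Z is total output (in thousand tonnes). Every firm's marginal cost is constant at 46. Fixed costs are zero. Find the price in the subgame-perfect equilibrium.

Solve by backward induction. Given q_E, the follower Zephyr maximises π_Z = (370 - 2q_E - 2q_Z)q_Z - 46q_Z.
Setting the follower's marginal profit to zero, 324 - 2q_E - 4q_Z = 0, i.e. q_Z = (324 - 2q_E)/4.
The leader anticipates this reaction. Substituting into P = 370 - 2Q gives P = 208 - q_E, so π_E = (208 - q_E)q_E - 46q_E.
The leader's first-order condition 162 - 2q_E = 0 yields q_E = 81.
Then q_Z = (324 - 2·81)/4 = 81/2.
Total output Q = 243/2, so price P = 370 - 2·(243/2) = 127.

127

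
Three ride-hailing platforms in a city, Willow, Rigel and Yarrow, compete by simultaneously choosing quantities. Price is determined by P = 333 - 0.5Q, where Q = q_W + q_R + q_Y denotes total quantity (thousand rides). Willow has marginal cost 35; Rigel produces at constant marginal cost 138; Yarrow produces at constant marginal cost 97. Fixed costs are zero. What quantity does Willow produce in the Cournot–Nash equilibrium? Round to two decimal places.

231.50

Willow's profit: π_W = (333 - 0.5Q)q_W - (35q_W). Setting ∂π_W/∂q_W = 0: 298 - q_W - (1/2)(q_R + q_Y) = 0.
Rigel's first-order condition: 195 - q_R - (1/2)(q_W + q_Y) = 0.
Yarrow's first-order condition: 236 - q_Y - (1/2)(q_W + q_R) = 0.
Adding the 3 conditions: 729 − Q − Q = 0, i.e. Q = 729/2.
Back-substituting: q_W = (298 − 729/4)/(1/2) = 463/2, q_R = (195 − 729/4)/(1/2) = 51/2, q_Y = (236 − 729/4)/(1/2) = 215/2.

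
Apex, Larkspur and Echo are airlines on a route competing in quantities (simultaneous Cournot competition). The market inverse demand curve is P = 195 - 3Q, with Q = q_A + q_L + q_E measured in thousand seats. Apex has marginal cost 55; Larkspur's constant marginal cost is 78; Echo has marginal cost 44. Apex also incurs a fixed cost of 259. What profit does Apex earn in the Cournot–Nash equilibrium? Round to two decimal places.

222.33

Apex's profit: π_A = (195 - 3Q)q_A - (55q_A). Setting ∂π_A/∂q_A = 0: 140 - 6q_A - 3(q_L + q_E) = 0.
Larkspur's first-order condition: 117 - 6q_L - 3(q_A + q_E) = 0.
Echo's first-order condition: 151 - 6q_E - 3(q_A + q_L) = 0.
Summing all 3 equations gives 408 − 12Q = 0, hence Q = 34.
Back-substituting: q_A = (140 − 102)/3 = 38/3, q_L = (117 − 102)/3 = 5, q_E = (151 − 102)/3 = 49/3.
Price P = 195 - 3·34 = 93.
Apex's profit: (93 - 55)·(38/3) - 259 = 667/3.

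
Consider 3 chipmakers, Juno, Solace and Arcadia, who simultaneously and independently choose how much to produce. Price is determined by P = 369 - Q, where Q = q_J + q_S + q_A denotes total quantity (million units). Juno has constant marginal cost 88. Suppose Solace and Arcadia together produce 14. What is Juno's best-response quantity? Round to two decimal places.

With rivals' combined output fixed at 14, Juno's profit is π_J = (369 - 14 - q_J)q_J - (88q_J) = (355 - q_J)q_J - (88q_J).
∂π_J/∂q_J = 267 - 2q_J = 0, so q_J = 267/2.

133.50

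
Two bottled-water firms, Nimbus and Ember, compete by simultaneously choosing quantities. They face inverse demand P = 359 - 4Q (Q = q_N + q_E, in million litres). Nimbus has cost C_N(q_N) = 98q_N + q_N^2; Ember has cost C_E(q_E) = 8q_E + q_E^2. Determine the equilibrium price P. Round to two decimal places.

Nimbus's profit: π_N = (359 - 4Q)q_N - (98q_N + q_N²). Setting ∂π_N/∂q_N = 0: 261 - 10q_N - 4(q_E) = 0.
Ember's first-order condition: 351 - 10q_E - 4(q_N) = 0.
Rearranging gives the reaction functions q_N = (261 - 4q_E)/10 and q_E = (351 - 4q_N)/10.
Substituting one into the other gives q_N = 201/14 and q_E = 411/14.
Total output Q = 306/7, so price P = 359 - 4·(306/7) = 1289/7.

184.14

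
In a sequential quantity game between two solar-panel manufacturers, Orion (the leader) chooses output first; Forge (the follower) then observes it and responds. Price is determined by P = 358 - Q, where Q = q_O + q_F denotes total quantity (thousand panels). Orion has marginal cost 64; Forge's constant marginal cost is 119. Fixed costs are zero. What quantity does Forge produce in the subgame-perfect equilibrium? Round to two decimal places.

The follower Forge best-responds to any q_O: π_F = (358 - Q)q_F - 119q_F.
Setting the follower's marginal profit to zero, 239 - q_O - 2q_F = 0, i.e. q_F = (239 - q_O)/2.
The leader anticipates this reaction. Substituting into P = 358 - Q gives P = 477/2 - (1/2)q_O, so π_O = (477/2 - (1/2)q_O)q_O - 64q_O.
Leader FOC: 349/2 - q_O = 0, so q_O = 349/2.
Then q_F = (239 - 349/2)/2 = 129/4.

32.25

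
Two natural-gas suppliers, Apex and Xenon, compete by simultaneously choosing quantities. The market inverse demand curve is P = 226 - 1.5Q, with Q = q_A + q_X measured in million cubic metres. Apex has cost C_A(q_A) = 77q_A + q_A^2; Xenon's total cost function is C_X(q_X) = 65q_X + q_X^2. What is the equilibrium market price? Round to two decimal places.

154.46

Apex's profit: π_A = (226 - 1.5Q)q_A - (77q_A + q_A²). Setting ∂π_A/∂q_A = 0: 149 - 5q_A - (3/2)(q_X) = 0.
Xenon's first-order condition: 161 - 5q_X - (3/2)(q_A) = 0.
Rearranging gives the reaction functions q_A = (149 - (3/2)q_X)/5 and q_X = (161 - (3/2)q_A)/5.
Solving the pair: q_A = 22.1319, q_X = 25.5604.
Total output Q = 620/13, so price P = 226 - (3/2)·(620/13) = 154.4615.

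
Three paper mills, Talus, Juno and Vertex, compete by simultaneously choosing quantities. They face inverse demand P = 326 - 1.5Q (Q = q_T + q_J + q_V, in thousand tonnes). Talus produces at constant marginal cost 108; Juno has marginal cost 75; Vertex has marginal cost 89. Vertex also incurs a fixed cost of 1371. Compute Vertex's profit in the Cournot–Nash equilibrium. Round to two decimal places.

1069.17

Talus's profit: π_T = (326 - 1.5Q)q_T - (108q_T). Setting ∂π_T/∂q_T = 0: 218 - 3q_T - (3/2)(q_J + q_V) = 0.
Juno's profit: π_J = (326 - 1.5Q)q_J - (75q_J). Setting ∂π_J/∂q_J = 0: 251 - 3q_J - (3/2)(q_T + q_V) = 0.
Vertex's profit: π_V = (326 - 1.5Q)q_V - (89q_V). Setting ∂π_V/∂q_V = 0: 237 - 3q_V - (3/2)(q_T + q_J) = 0.
Summing all 3 equations gives 706 − 6Q = 0, hence Q = 353/3.
Back-substituting: q_T = (218 − 353/2)/(3/2) = 83/3, q_J = (251 − 353/2)/(3/2) = 149/3, q_V = (237 − 353/2)/(3/2) = 121/3.
Price P = 326 - (3/2)·(353/3) = 299/2.
Vertex's profit: (299/2 - 89)·(121/3) - 1371 = 1069.1667.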